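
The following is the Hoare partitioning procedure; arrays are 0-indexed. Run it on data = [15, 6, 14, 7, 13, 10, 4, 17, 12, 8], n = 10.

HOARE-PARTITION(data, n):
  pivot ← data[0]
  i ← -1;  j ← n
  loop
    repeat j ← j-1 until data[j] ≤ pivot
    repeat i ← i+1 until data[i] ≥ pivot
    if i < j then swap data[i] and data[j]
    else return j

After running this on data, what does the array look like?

pivot=15
j stops at 9 (8), i stops at 0 (15); swap ⇒ [8, 6, 14, 7, 13, 10, 4, 17, 12, 15]
j stops at 8 (12), i stops at 7 (17); swap ⇒ [8, 6, 14, 7, 13, 10, 4, 12, 17, 15]
j stops at 7, i stops at 8; i≥j ⇒ return 7. data=[8, 6, 14, 7, 13, 10, 4, 12, 17, 15]

[8, 6, 14, 7, 13, 10, 4, 12, 17, 15]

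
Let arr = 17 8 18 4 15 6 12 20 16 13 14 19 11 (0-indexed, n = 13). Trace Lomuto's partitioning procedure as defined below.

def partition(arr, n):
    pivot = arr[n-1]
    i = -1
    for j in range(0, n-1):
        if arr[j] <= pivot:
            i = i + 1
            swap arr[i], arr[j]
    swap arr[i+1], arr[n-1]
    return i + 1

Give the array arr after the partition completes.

8 4 6 11 15 18 12 20 16 13 14 19 17

pivot=11, i=-1
j=0: 17>11, skip
j=1: 8≤11, i=0, swap(0,1) ⇒ 8 17 18 4 15 6 12 20 16 13 14 19 11
j=2: 18>11, skip
j=3: 4≤11, i=1, swap(1,3) ⇒ 8 4 18 17 15 6 12 20 16 13 14 19 11
j=4: 15>11, skip
j=5: 6≤11, i=2, swap(2,5) ⇒ 8 4 6 17 15 18 12 20 16 13 14 19 11
j=6: 12>11, skip
j=7: 20>11, skip
j=8: 16>11, skip
j=9: 13>11, skip
j=10: 14>11, skip
j=11: 19>11, skip
swap(3,12) ⇒ 8 4 6 11 15 18 12 20 16 13 14 19 17; return 3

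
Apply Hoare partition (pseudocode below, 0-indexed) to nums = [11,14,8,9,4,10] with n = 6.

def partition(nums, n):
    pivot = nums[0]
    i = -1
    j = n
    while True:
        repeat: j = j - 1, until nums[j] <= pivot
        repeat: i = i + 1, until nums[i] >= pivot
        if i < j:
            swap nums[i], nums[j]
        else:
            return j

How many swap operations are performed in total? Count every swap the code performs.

pivot = nums[0] = 11; i = -1, j = 6
j→5 (nums[5]=10≤11), i→0 (nums[0]=11≥11); i<j, swap → [10,14,8,9,4,11]
j→4 (nums[4]=4≤11), i→1 (nums[1]=14≥11); i<j, swap → [10,4,8,9,14,11]
j→3, i→4; i≥j, return j=3. nums = [10,4,8,9,14,11]

2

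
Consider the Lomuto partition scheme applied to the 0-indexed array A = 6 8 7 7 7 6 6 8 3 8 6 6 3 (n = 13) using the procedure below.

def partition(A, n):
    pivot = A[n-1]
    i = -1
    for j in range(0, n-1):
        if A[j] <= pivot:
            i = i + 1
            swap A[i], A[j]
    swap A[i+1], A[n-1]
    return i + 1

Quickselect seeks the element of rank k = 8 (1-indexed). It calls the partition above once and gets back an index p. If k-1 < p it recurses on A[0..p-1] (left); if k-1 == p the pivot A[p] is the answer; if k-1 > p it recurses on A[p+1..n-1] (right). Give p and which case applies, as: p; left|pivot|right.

pivot=3, i=-1
j=0: 6>3, skip
j=1: 8>3, skip
j=2: 7>3, skip
j=3: 7>3, skip
j=4: 7>3, skip
j=5: 6>3, skip
j=6: 6>3, skip
j=7: 8>3, skip
j=8: 3≤3, i=0, swap(0,8) ⇒ 3 8 7 7 7 6 6 8 6 8 6 6 3
j=9: 8>3, skip
j=10: 6>3, skip
j=11: 6>3, skip
swap(1,12) ⇒ 3 3 7 7 7 6 6 8 6 8 6 6 8; return 1
p = 1; k-1 = 7 > 1 ⇒ right

1; right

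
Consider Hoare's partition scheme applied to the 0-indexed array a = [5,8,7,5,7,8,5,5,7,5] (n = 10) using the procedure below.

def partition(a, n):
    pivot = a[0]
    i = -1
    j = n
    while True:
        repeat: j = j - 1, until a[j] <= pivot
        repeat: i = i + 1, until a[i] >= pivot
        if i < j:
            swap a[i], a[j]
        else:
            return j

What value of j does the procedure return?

3

pivot = a[0] = 5; i = -1, j = 10
j→9 (a[9]=5≤5), i→0 (a[0]=5≥5); i<j, swap → [5,8,7,5,7,8,5,5,7,5]
j→7 (a[7]=5≤5), i→1 (a[1]=8≥5); i<j, swap → [5,5,7,5,7,8,5,8,7,5]
j→6 (a[6]=5≤5), i→2 (a[2]=7≥5); i<j, swap → [5,5,5,5,7,8,7,8,7,5]
j→3, i→3; i≥j, return j=3. a = [5,5,5,5,7,8,7,8,7,5]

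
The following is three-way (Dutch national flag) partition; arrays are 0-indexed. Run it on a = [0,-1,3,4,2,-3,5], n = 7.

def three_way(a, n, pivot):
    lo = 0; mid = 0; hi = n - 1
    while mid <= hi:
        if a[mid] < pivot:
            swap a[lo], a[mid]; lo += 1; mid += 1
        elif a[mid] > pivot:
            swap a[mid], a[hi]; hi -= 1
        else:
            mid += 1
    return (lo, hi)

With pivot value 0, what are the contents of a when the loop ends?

lo=0 mid=0 hi=6
0=0: mid=1
-1<0: swap(0,1), lo=1 mid=2 ⇒ [-1,0,3,4,2,-3,5]
3>0: swap(2,6), hi=5 ⇒ [-1,0,5,4,2,-3,3]
5>0: swap(2,5), hi=4 ⇒ [-1,0,-3,4,2,5,3]
-3<0: swap(1,2), lo=2 mid=3 ⇒ [-1,-3,0,4,2,5,3]
4>0: swap(3,4), hi=3 ⇒ [-1,-3,0,2,4,5,3]
2>0: swap(3,3), hi=2 ⇒ [-1,-3,0,2,4,5,3]
done. lo=2 hi=2; a=[-1,-3,0,2,4,5,3]

[-1,-3,0,2,4,5,3]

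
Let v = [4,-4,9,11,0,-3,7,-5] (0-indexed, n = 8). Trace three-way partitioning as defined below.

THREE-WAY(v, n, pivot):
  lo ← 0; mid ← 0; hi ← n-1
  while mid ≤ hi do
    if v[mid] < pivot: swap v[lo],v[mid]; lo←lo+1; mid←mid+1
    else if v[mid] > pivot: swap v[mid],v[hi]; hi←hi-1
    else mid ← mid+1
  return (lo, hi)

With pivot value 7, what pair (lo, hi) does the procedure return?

(5, 5)

pivot = 7; lo=0, mid=0, hi=7
v[mid]=4<7: swap v[0],v[0]; lo=1,mid=1 → [4,-4,9,11,0,-3,7,-5]
v[mid]=-4<7: swap v[1],v[1]; lo=2,mid=2 → [4,-4,9,11,0,-3,7,-5]
v[mid]=9>7: swap v[2],v[7]; hi=6 → [4,-4,-5,11,0,-3,7,9]
v[mid]=-5<7: swap v[2],v[2]; lo=3,mid=3 → [4,-4,-5,11,0,-3,7,9]
v[mid]=11>7: swap v[3],v[6]; hi=5 → [4,-4,-5,7,0,-3,11,9]
v[mid]=7=7: mid=4
v[mid]=0<7: swap v[3],v[4]; lo=4,mid=5 → [4,-4,-5,0,7,-3,11,9]
v[mid]=-3<7: swap v[4],v[5]; lo=5,mid=6 → [4,-4,-5,0,-3,7,11,9]
end: lo=5, hi=5; v = [4,-4,-5,0,-3,7,11,9]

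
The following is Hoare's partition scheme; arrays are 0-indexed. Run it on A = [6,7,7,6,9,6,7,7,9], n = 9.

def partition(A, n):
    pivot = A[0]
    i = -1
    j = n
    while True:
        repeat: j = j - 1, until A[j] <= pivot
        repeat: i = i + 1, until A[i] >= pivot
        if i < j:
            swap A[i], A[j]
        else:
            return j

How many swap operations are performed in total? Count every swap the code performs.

pivot=6
j stops at 5 (6), i stops at 0 (6); swap ⇒ [6,7,7,6,9,6,7,7,9]
j stops at 3 (6), i stops at 1 (7); swap ⇒ [6,6,7,7,9,6,7,7,9]
j stops at 1, i stops at 2; i≥j ⇒ return 1. A=[6,6,7,7,9,6,7,7,9]

2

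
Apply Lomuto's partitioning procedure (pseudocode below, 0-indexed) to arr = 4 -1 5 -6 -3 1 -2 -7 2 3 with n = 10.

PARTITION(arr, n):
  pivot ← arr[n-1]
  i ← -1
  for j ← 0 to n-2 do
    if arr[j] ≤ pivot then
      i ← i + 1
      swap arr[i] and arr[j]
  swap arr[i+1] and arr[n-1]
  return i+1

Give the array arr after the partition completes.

-1 -6 -3 1 -2 -7 2 3 5 4

pivot=3, i=-1
j=0: 4>3, skip
j=1: -1≤3, i=0, swap(0,1) ⇒ -1 4 5 -6 -3 1 -2 -7 2 3
j=2: 5>3, skip
j=3: -6≤3, i=1, swap(1,3) ⇒ -1 -6 5 4 -3 1 -2 -7 2 3
j=4: -3≤3, i=2, swap(2,4) ⇒ -1 -6 -3 4 5 1 -2 -7 2 3
j=5: 1≤3, i=3, swap(3,5) ⇒ -1 -6 -3 1 5 4 -2 -7 2 3
j=6: -2≤3, i=4, swap(4,6) ⇒ -1 -6 -3 1 -2 4 5 -7 2 3
j=7: -7≤3, i=5, swap(5,7) ⇒ -1 -6 -3 1 -2 -7 5 4 2 3
j=8: 2≤3, i=6, swap(6,8) ⇒ -1 -6 -3 1 -2 -7 2 4 5 3
swap(7,9) ⇒ -1 -6 -3 1 -2 -7 2 3 5 4; return 7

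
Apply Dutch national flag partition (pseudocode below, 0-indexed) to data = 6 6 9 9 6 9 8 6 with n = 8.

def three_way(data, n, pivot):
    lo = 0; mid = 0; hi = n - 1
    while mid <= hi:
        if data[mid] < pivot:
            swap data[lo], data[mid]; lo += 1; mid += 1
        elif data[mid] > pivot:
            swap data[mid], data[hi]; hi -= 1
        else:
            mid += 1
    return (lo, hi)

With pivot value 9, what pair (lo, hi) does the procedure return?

(5, 7)

lo=0 mid=0 hi=7
6<9: swap(0,0), lo=1 mid=1 ⇒ 6 6 9 9 6 9 8 6
6<9: swap(1,1), lo=2 mid=2 ⇒ 6 6 9 9 6 9 8 6
9=9: mid=3
9=9: mid=4
6<9: swap(2,4), lo=3 mid=5 ⇒ 6 6 6 9 9 9 8 6
9=9: mid=6
8<9: swap(3,6), lo=4 mid=7 ⇒ 6 6 6 8 9 9 9 6
6<9: swap(4,7), lo=5 mid=8 ⇒ 6 6 6 8 6 9 9 9
done. lo=5 hi=7; data=6 6 6 8 6 9 9 9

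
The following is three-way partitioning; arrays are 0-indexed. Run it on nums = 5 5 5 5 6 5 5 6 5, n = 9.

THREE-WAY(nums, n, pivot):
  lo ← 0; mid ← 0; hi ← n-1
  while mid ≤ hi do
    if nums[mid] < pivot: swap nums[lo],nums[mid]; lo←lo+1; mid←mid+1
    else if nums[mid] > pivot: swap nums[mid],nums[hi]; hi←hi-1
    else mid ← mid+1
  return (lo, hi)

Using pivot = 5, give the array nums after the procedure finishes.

5 5 5 5 5 5 5 6 6

lo=0 mid=0 hi=8
5=5: mid=1
5=5: mid=2
5=5: mid=3
5=5: mid=4
6>5: swap(4,8), hi=7 ⇒ 5 5 5 5 5 5 5 6 6
5=5: mid=5
5=5: mid=6
5=5: mid=7
6>5: swap(7,7), hi=6 ⇒ 5 5 5 5 5 5 5 6 6
done. lo=0 hi=6; nums=5 5 5 5 5 5 5 6 6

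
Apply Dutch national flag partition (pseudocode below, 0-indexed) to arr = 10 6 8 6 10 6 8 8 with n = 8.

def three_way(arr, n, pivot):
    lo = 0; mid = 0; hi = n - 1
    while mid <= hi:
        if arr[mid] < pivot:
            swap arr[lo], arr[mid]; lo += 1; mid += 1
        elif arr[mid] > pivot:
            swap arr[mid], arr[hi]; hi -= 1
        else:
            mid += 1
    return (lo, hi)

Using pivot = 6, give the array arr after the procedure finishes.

6 6 6 10 8 8 8 10

pivot = 6; lo=0, mid=0, hi=7
arr[mid]=10>6: swap arr[0],arr[7]; hi=6 → 8 6 8 6 10 6 8 10
arr[mid]=8>6: swap arr[0],arr[6]; hi=5 → 8 6 8 6 10 6 8 10
arr[mid]=8>6: swap arr[0],arr[5]; hi=4 → 6 6 8 6 10 8 8 10
arr[mid]=6=6: mid=1
arr[mid]=6=6: mid=2
arr[mid]=8>6: swap arr[2],arr[4]; hi=3 → 6 6 10 6 8 8 8 10
arr[mid]=10>6: swap arr[2],arr[3]; hi=2 → 6 6 6 10 8 8 8 10
arr[mid]=6=6: mid=3
end: lo=0, hi=2; arr = 6 6 6 10 8 8 8 10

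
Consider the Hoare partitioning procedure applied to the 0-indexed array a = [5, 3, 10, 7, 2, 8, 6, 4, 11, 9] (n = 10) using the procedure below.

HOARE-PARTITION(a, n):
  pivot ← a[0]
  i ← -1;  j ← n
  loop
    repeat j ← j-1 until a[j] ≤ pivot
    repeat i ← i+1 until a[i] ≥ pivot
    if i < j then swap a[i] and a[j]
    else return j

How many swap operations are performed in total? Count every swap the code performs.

2

pivot=5
j stops at 7 (4), i stops at 0 (5); swap ⇒ [4, 3, 10, 7, 2, 8, 6, 5, 11, 9]
j stops at 4 (2), i stops at 2 (10); swap ⇒ [4, 3, 2, 7, 10, 8, 6, 5, 11, 9]
j stops at 2, i stops at 3; i≥j ⇒ return 2. a=[4, 3, 2, 7, 10, 8, 6, 5, 11, 9]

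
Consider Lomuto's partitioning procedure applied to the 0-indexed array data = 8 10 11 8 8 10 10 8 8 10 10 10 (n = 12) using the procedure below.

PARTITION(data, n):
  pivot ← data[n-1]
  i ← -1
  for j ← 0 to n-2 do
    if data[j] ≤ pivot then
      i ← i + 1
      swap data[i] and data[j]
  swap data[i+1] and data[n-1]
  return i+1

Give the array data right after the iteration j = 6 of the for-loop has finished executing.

pivot=10, i=-1
j=0: 8≤10, i=0, swap(0,0) ⇒ 8 10 11 8 8 10 10 8 8 10 10 10
j=1: 10≤10, i=1, swap(1,1) ⇒ 8 10 11 8 8 10 10 8 8 10 10 10
j=2: 11>10, skip
j=3: 8≤10, i=2, swap(2,3) ⇒ 8 10 8 11 8 10 10 8 8 10 10 10
j=4: 8≤10, i=3, swap(3,4) ⇒ 8 10 8 8 11 10 10 8 8 10 10 10
j=5: 10≤10, i=4, swap(4,5) ⇒ 8 10 8 8 10 11 10 8 8 10 10 10
j=6: 10≤10, i=5, swap(5,6) ⇒ 8 10 8 8 10 10 11 8 8 10 10 10
(after j=6) data = 8 10 8 8 10 10 11 8 8 10 10 10

8 10 8 8 10 10 11 8 8 10 10 10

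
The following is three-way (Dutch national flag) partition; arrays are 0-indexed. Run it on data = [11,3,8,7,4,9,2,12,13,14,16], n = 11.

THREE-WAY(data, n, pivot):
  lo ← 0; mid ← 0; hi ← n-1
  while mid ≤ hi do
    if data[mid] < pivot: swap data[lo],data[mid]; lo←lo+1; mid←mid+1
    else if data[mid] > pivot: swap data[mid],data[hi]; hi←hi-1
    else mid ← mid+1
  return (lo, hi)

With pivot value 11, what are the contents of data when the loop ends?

[3,8,7,4,9,2,11,13,14,16,12]

lo=0 mid=0 hi=10
11=11: mid=1
3<11: swap(0,1), lo=1 mid=2 ⇒ [3,11,8,7,4,9,2,12,13,14,16]
8<11: swap(1,2), lo=2 mid=3 ⇒ [3,8,11,7,4,9,2,12,13,14,16]
7<11: swap(2,3), lo=3 mid=4 ⇒ [3,8,7,11,4,9,2,12,13,14,16]
4<11: swap(3,4), lo=4 mid=5 ⇒ [3,8,7,4,11,9,2,12,13,14,16]
9<11: swap(4,5), lo=5 mid=6 ⇒ [3,8,7,4,9,11,2,12,13,14,16]
2<11: swap(5,6), lo=6 mid=7 ⇒ [3,8,7,4,9,2,11,12,13,14,16]
12>11: swap(7,10), hi=9 ⇒ [3,8,7,4,9,2,11,16,13,14,12]
16>11: swap(7,9), hi=8 ⇒ [3,8,7,4,9,2,11,14,13,16,12]
14>11: swap(7,8), hi=7 ⇒ [3,8,7,4,9,2,11,13,14,16,12]
13>11: swap(7,7), hi=6 ⇒ [3,8,7,4,9,2,11,13,14,16,12]
done. lo=6 hi=6; data=[3,8,7,4,9,2,11,13,14,16,12]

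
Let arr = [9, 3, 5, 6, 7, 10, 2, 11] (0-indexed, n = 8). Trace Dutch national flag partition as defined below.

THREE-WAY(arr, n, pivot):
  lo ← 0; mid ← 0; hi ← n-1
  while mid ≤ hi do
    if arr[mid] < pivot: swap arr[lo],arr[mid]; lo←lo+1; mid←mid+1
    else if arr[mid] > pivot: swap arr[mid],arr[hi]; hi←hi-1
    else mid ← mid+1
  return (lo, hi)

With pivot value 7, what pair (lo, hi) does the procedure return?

lo=0 mid=0 hi=7
9>7: swap(0,7), hi=6 ⇒ [11, 3, 5, 6, 7, 10, 2, 9]
11>7: swap(0,6), hi=5 ⇒ [2, 3, 5, 6, 7, 10, 11, 9]
2<7: swap(0,0), lo=1 mid=1 ⇒ [2, 3, 5, 6, 7, 10, 11, 9]
3<7: swap(1,1), lo=2 mid=2 ⇒ [2, 3, 5, 6, 7, 10, 11, 9]
5<7: swap(2,2), lo=3 mid=3 ⇒ [2, 3, 5, 6, 7, 10, 11, 9]
6<7: swap(3,3), lo=4 mid=4 ⇒ [2, 3, 5, 6, 7, 10, 11, 9]
7=7: mid=5
10>7: swap(5,5), hi=4 ⇒ [2, 3, 5, 6, 7, 10, 11, 9]
done. lo=4 hi=4; arr=[2, 3, 5, 6, 7, 10, 11, 9]

(4, 4)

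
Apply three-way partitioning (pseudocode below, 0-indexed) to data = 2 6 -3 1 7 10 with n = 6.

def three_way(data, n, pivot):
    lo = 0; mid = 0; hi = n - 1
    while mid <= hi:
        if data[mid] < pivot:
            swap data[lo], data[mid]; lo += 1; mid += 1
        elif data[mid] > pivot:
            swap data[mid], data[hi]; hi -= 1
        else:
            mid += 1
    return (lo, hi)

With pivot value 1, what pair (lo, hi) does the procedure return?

pivot = 1; lo=0, mid=0, hi=5
data[mid]=2>1: swap data[0],data[5]; hi=4 → 10 6 -3 1 7 2
data[mid]=10>1: swap data[0],data[4]; hi=3 → 7 6 -3 1 10 2
data[mid]=7>1: swap data[0],data[3]; hi=2 → 1 6 -3 7 10 2
data[mid]=1=1: mid=1
data[mid]=6>1: swap data[1],data[2]; hi=1 → 1 -3 6 7 10 2
data[mid]=-3<1: swap data[0],data[1]; lo=1,mid=2 → -3 1 6 7 10 2
end: lo=1, hi=1; data = -3 1 6 7 10 2

(1, 1)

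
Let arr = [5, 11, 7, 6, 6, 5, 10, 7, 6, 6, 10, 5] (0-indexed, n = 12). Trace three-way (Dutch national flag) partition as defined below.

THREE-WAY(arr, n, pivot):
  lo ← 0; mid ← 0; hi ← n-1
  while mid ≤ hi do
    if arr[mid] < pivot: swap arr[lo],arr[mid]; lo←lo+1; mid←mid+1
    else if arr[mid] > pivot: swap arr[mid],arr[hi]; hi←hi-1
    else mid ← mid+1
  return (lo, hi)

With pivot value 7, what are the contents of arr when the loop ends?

pivot = 7; lo=0, mid=0, hi=11
arr[mid]=5<7: swap arr[0],arr[0]; lo=1,mid=1 → [5, 11, 7, 6, 6, 5, 10, 7, 6, 6, 10, 5]
arr[mid]=11>7: swap arr[1],arr[11]; hi=10 → [5, 5, 7, 6, 6, 5, 10, 7, 6, 6, 10, 11]
arr[mid]=5<7: swap arr[1],arr[1]; lo=2,mid=2 → [5, 5, 7, 6, 6, 5, 10, 7, 6, 6, 10, 11]
arr[mid]=7=7: mid=3
arr[mid]=6<7: swap arr[2],arr[3]; lo=3,mid=4 → [5, 5, 6, 7, 6, 5, 10, 7, 6, 6, 10, 11]
arr[mid]=6<7: swap arr[3],arr[4]; lo=4,mid=5 → [5, 5, 6, 6, 7, 5, 10, 7, 6, 6, 10, 11]
arr[mid]=5<7: swap arr[4],arr[5]; lo=5,mid=6 → [5, 5, 6, 6, 5, 7, 10, 7, 6, 6, 10, 11]
arr[mid]=10>7: swap arr[6],arr[10]; hi=9 → [5, 5, 6, 6, 5, 7, 10, 7, 6, 6, 10, 11]
arr[mid]=10>7: swap arr[6],arr[9]; hi=8 → [5, 5, 6, 6, 5, 7, 6, 7, 6, 10, 10, 11]
arr[mid]=6<7: swap arr[5],arr[6]; lo=6,mid=7 → [5, 5, 6, 6, 5, 6, 7, 7, 6, 10, 10, 11]
arr[mid]=7=7: mid=8
arr[mid]=6<7: swap arr[6],arr[8]; lo=7,mid=9 → [5, 5, 6, 6, 5, 6, 6, 7, 7, 10, 10, 11]
end: lo=7, hi=8; arr = [5, 5, 6, 6, 5, 6, 6, 7, 7, 10, 10, 11]

[5, 5, 6, 6, 5, 6, 6, 7, 7, 10, 10, 11]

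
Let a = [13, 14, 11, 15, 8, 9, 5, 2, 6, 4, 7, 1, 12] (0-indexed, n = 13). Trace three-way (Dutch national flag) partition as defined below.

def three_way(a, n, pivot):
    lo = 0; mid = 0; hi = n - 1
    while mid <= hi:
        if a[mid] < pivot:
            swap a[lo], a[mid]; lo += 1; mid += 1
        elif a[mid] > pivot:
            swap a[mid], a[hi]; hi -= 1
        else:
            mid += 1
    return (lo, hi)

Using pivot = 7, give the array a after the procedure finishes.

lo=0 mid=0 hi=12
13>7: swap(0,12), hi=11 ⇒ [12, 14, 11, 15, 8, 9, 5, 2, 6, 4, 7, 1, 13]
12>7: swap(0,11), hi=10 ⇒ [1, 14, 11, 15, 8, 9, 5, 2, 6, 4, 7, 12, 13]
1<7: swap(0,0), lo=1 mid=1 ⇒ [1, 14, 11, 15, 8, 9, 5, 2, 6, 4, 7, 12, 13]
14>7: swap(1,10), hi=9 ⇒ [1, 7, 11, 15, 8, 9, 5, 2, 6, 4, 14, 12, 13]
7=7: mid=2
11>7: swap(2,9), hi=8 ⇒ [1, 7, 4, 15, 8, 9, 5, 2, 6, 11, 14, 12, 13]
4<7: swap(1,2), lo=2 mid=3 ⇒ [1, 4, 7, 15, 8, 9, 5, 2, 6, 11, 14, 12, 13]
15>7: swap(3,8), hi=7 ⇒ [1, 4, 7, 6, 8, 9, 5, 2, 15, 11, 14, 12, 13]
6<7: swap(2,3), lo=3 mid=4 ⇒ [1, 4, 6, 7, 8, 9, 5, 2, 15, 11, 14, 12, 13]
8>7: swap(4,7), hi=6 ⇒ [1, 4, 6, 7, 2, 9, 5, 8, 15, 11, 14, 12, 13]
2<7: swap(3,4), lo=4 mid=5 ⇒ [1, 4, 6, 2, 7, 9, 5, 8, 15, 11, 14, 12, 13]
9>7: swap(5,6), hi=5 ⇒ [1, 4, 6, 2, 7, 5, 9, 8, 15, 11, 14, 12, 13]
5<7: swap(4,5), lo=5 mid=6 ⇒ [1, 4, 6, 2, 5, 7, 9, 8, 15, 11, 14, 12, 13]
done. lo=5 hi=5; a=[1, 4, 6, 2, 5, 7, 9, 8, 15, 11, 14, 12, 13]

[1, 4, 6, 2, 5, 7, 9, 8, 15, 11, 14, 12, 13]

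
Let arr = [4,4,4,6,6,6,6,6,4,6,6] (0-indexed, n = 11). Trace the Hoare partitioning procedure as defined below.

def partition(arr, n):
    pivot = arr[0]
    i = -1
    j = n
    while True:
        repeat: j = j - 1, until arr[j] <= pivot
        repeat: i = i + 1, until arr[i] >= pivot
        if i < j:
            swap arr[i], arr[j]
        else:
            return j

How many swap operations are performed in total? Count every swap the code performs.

2

pivot = arr[0] = 4; i = -1, j = 11
j→8 (arr[8]=4≤4), i→0 (arr[0]=4≥4); i<j, swap → [4,4,4,6,6,6,6,6,4,6,6]
j→2 (arr[2]=4≤4), i→1 (arr[1]=4≥4); i<j, swap → [4,4,4,6,6,6,6,6,4,6,6]
j→1, i→2; i≥j, return j=1. arr = [4,4,4,6,6,6,6,6,4,6,6]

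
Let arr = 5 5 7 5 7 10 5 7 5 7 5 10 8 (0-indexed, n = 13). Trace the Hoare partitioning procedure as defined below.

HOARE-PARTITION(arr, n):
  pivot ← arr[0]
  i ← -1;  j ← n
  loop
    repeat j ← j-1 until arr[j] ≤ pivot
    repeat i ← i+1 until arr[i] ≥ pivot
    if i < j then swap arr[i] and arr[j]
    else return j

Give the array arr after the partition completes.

5 5 5 5 7 10 7 7 5 7 5 10 8

pivot=5
j stops at 10 (5), i stops at 0 (5); swap ⇒ 5 5 7 5 7 10 5 7 5 7 5 10 8
j stops at 8 (5), i stops at 1 (5); swap ⇒ 5 5 7 5 7 10 5 7 5 7 5 10 8
j stops at 6 (5), i stops at 2 (7); swap ⇒ 5 5 5 5 7 10 7 7 5 7 5 10 8
j stops at 3, i stops at 3; i≥j ⇒ return 3. arr=5 5 5 5 7 10 7 7 5 7 5 10 8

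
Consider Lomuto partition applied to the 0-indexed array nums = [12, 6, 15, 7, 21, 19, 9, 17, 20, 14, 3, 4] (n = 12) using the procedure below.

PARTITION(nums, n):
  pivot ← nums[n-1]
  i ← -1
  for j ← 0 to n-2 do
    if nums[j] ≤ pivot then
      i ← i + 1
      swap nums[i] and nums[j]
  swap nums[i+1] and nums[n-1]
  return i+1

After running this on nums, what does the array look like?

pivot=4, i=-1
j=0: 12>4, skip
j=1: 6>4, skip
j=2: 15>4, skip
j=3: 7>4, skip
j=4: 21>4, skip
j=5: 19>4, skip
j=6: 9>4, skip
j=7: 17>4, skip
j=8: 20>4, skip
j=9: 14>4, skip
j=10: 3≤4, i=0, swap(0,10) ⇒ [3, 6, 15, 7, 21, 19, 9, 17, 20, 14, 12, 4]
swap(1,11) ⇒ [3, 4, 15, 7, 21, 19, 9, 17, 20, 14, 12, 6]; return 1

[3, 4, 15, 7, 21, 19, 9, 17, 20, 14, 12, 6]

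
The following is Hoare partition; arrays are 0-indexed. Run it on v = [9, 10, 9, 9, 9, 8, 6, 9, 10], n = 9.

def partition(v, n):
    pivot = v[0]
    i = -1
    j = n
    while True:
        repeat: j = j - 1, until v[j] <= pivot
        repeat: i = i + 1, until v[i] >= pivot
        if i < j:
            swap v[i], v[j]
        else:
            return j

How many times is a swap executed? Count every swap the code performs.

4

pivot=9
j stops at 7 (9), i stops at 0 (9); swap ⇒ [9, 10, 9, 9, 9, 8, 6, 9, 10]
j stops at 6 (6), i stops at 1 (10); swap ⇒ [9, 6, 9, 9, 9, 8, 10, 9, 10]
j stops at 5 (8), i stops at 2 (9); swap ⇒ [9, 6, 8, 9, 9, 9, 10, 9, 10]
j stops at 4 (9), i stops at 3 (9); swap ⇒ [9, 6, 8, 9, 9, 9, 10, 9, 10]
j stops at 3, i stops at 4; i≥j ⇒ return 3. v=[9, 6, 8, 9, 9, 9, 10, 9, 10]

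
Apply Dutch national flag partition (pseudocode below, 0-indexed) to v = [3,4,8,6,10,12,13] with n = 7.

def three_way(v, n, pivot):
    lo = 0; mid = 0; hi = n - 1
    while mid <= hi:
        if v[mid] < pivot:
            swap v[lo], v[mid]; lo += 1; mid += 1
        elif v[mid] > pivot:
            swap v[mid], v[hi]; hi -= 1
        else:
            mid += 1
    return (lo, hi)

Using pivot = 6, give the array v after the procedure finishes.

lo=0 mid=0 hi=6
3<6: swap(0,0), lo=1 mid=1 ⇒ [3,4,8,6,10,12,13]
4<6: swap(1,1), lo=2 mid=2 ⇒ [3,4,8,6,10,12,13]
8>6: swap(2,6), hi=5 ⇒ [3,4,13,6,10,12,8]
13>6: swap(2,5), hi=4 ⇒ [3,4,12,6,10,13,8]
12>6: swap(2,4), hi=3 ⇒ [3,4,10,6,12,13,8]
10>6: swap(2,3), hi=2 ⇒ [3,4,6,10,12,13,8]
6=6: mid=3
done. lo=2 hi=2; v=[3,4,6,10,12,13,8]

[3,4,6,10,12,13,8]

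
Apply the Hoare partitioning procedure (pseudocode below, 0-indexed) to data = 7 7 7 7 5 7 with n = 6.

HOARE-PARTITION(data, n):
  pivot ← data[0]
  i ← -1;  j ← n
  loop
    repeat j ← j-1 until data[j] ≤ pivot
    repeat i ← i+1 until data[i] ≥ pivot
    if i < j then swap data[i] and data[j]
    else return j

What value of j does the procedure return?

2

pivot = data[0] = 7; i = -1, j = 6
j→5 (data[5]=7≤7), i→0 (data[0]=7≥7); i<j, swap → 7 7 7 7 5 7
j→4 (data[4]=5≤7), i→1 (data[1]=7≥7); i<j, swap → 7 5 7 7 7 7
j→3 (data[3]=7≤7), i→2 (data[2]=7≥7); i<j, swap → 7 5 7 7 7 7
j→2, i→3; i≥j, return j=2. data = 7 5 7 7 7 7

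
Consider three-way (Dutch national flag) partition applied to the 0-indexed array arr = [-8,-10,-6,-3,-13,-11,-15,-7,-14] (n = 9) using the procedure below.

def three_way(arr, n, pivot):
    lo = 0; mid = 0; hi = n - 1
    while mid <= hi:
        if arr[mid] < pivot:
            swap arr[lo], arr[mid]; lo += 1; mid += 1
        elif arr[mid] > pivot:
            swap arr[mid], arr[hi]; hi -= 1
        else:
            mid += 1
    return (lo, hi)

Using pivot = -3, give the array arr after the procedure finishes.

[-8,-10,-6,-13,-11,-15,-7,-14,-3]

lo=0 mid=0 hi=8
-8<-3: swap(0,0), lo=1 mid=1 ⇒ [-8,-10,-6,-3,-13,-11,-15,-7,-14]
-10<-3: swap(1,1), lo=2 mid=2 ⇒ [-8,-10,-6,-3,-13,-11,-15,-7,-14]
-6<-3: swap(2,2), lo=3 mid=3 ⇒ [-8,-10,-6,-3,-13,-11,-15,-7,-14]
-3=-3: mid=4
-13<-3: swap(3,4), lo=4 mid=5 ⇒ [-8,-10,-6,-13,-3,-11,-15,-7,-14]
-11<-3: swap(4,5), lo=5 mid=6 ⇒ [-8,-10,-6,-13,-11,-3,-15,-7,-14]
-15<-3: swap(5,6), lo=6 mid=7 ⇒ [-8,-10,-6,-13,-11,-15,-3,-7,-14]
-7<-3: swap(6,7), lo=7 mid=8 ⇒ [-8,-10,-6,-13,-11,-15,-7,-3,-14]
-14<-3: swap(7,8), lo=8 mid=9 ⇒ [-8,-10,-6,-13,-11,-15,-7,-14,-3]
done. lo=8 hi=8; arr=[-8,-10,-6,-13,-11,-15,-7,-14,-3]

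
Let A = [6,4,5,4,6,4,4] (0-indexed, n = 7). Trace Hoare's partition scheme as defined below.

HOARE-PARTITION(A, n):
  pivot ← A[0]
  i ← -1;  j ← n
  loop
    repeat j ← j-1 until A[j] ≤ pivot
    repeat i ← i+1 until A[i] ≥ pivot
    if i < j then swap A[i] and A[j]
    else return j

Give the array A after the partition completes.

pivot = A[0] = 6; i = -1, j = 7
j→6 (A[6]=4≤6), i→0 (A[0]=6≥6); i<j, swap → [4,4,5,4,6,4,6]
j→5 (A[5]=4≤6), i→4 (A[4]=6≥6); i<j, swap → [4,4,5,4,4,6,6]
j→4, i→5; i≥j, return j=4. A = [4,4,5,4,4,6,6]

[4,4,5,4,4,6,6]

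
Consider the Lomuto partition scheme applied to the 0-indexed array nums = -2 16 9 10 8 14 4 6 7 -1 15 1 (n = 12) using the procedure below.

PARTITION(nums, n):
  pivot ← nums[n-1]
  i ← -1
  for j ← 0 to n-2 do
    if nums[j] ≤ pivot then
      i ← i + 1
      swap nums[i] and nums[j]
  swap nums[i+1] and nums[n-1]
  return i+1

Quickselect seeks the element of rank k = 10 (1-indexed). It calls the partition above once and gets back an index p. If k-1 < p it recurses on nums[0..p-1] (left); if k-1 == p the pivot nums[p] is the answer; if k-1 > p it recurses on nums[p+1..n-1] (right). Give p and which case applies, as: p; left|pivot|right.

pivot=1, i=-1
j=0: -2≤1, i=0, swap(0,0) ⇒ -2 16 9 10 8 14 4 6 7 -1 15 1
j=1: 16>1, skip
j=2: 9>1, skip
j=3: 10>1, skip
j=4: 8>1, skip
j=5: 14>1, skip
j=6: 4>1, skip
j=7: 6>1, skip
j=8: 7>1, skip
j=9: -1≤1, i=1, swap(1,9) ⇒ -2 -1 9 10 8 14 4 6 7 16 15 1
j=10: 15>1, skip
swap(2,11) ⇒ -2 -1 1 10 8 14 4 6 7 16 15 9; return 2
p = 2; k-1 = 9 > 2 ⇒ right

2; right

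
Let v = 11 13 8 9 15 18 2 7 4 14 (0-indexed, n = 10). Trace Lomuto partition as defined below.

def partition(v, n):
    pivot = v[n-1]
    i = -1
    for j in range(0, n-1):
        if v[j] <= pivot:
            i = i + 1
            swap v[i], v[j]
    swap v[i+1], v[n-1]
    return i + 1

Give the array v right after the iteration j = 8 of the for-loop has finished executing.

pivot = v[9] = 14; i = -1
j=0: v[0]=11 ≤ 14 → i=0, swap v[0],v[0] (no change) → 11 13 8 9 15 18 2 7 4 14
j=1: v[1]=13 ≤ 14 → i=1, swap v[1],v[1] (no change) → 11 13 8 9 15 18 2 7 4 14
j=2: v[2]=8 ≤ 14 → i=2, swap v[2],v[2] (no change) → 11 13 8 9 15 18 2 7 4 14
j=3: v[3]=9 ≤ 14 → i=3, swap v[3],v[3] (no change) → 11 13 8 9 15 18 2 7 4 14
j=4: v[4]=15 > 14 → no swap
j=5: v[5]=18 > 14 → no swap
j=6: v[6]=2 ≤ 14 → i=4, swap v[4],v[6] → 11 13 8 9 2 18 15 7 4 14
j=7: v[7]=7 ≤ 14 → i=5, swap v[5],v[7] → 11 13 8 9 2 7 15 18 4 14
j=8: v[8]=4 ≤ 14 → i=6, swap v[6],v[8] → 11 13 8 9 2 7 4 18 15 14
(after j=8) v = 11 13 8 9 2 7 4 18 15 14

11 13 8 9 2 7 4 18 15 14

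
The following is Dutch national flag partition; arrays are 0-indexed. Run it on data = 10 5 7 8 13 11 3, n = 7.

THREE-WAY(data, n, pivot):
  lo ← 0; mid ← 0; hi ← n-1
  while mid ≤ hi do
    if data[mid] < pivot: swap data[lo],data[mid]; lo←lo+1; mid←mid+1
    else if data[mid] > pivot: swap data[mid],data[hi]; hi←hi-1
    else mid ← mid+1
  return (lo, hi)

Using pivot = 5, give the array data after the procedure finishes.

pivot = 5; lo=0, mid=0, hi=6
data[mid]=10>5: swap data[0],data[6]; hi=5 → 3 5 7 8 13 11 10
data[mid]=3<5: swap data[0],data[0]; lo=1,mid=1 → 3 5 7 8 13 11 10
data[mid]=5=5: mid=2
data[mid]=7>5: swap data[2],data[5]; hi=4 → 3 5 11 8 13 7 10
data[mid]=11>5: swap data[2],data[4]; hi=3 → 3 5 13 8 11 7 10
data[mid]=13>5: swap data[2],data[3]; hi=2 → 3 5 8 13 11 7 10
data[mid]=8>5: swap data[2],data[2]; hi=1 → 3 5 8 13 11 7 10
end: lo=1, hi=1; data = 3 5 8 13 11 7 10

3 5 8 13 11 7 10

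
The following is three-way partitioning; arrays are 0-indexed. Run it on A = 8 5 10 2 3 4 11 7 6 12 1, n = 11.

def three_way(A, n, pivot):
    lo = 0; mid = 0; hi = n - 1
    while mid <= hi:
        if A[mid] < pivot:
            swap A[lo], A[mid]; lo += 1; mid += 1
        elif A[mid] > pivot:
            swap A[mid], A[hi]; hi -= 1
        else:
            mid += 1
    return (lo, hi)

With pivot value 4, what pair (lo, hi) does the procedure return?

pivot = 4; lo=0, mid=0, hi=10
A[mid]=8>4: swap A[0],A[10]; hi=9 → 1 5 10 2 3 4 11 7 6 12 8
A[mid]=1<4: swap A[0],A[0]; lo=1,mid=1 → 1 5 10 2 3 4 11 7 6 12 8
A[mid]=5>4: swap A[1],A[9]; hi=8 → 1 12 10 2 3 4 11 7 6 5 8
A[mid]=12>4: swap A[1],A[8]; hi=7 → 1 6 10 2 3 4 11 7 12 5 8
A[mid]=6>4: swap A[1],A[7]; hi=6 → 1 7 10 2 3 4 11 6 12 5 8
A[mid]=7>4: swap A[1],A[6]; hi=5 → 1 11 10 2 3 4 7 6 12 5 8
A[mid]=11>4: swap A[1],A[5]; hi=4 → 1 4 10 2 3 11 7 6 12 5 8
A[mid]=4=4: mid=2
A[mid]=10>4: swap A[2],A[4]; hi=3 → 1 4 3 2 10 11 7 6 12 5 8
A[mid]=3<4: swap A[1],A[2]; lo=2,mid=3 → 1 3 4 2 10 11 7 6 12 5 8
A[mid]=2<4: swap A[2],A[3]; lo=3,mid=4 → 1 3 2 4 10 11 7 6 12 5 8
end: lo=3, hi=3; A = 1 3 2 4 10 11 7 6 12 5 8

(3, 3)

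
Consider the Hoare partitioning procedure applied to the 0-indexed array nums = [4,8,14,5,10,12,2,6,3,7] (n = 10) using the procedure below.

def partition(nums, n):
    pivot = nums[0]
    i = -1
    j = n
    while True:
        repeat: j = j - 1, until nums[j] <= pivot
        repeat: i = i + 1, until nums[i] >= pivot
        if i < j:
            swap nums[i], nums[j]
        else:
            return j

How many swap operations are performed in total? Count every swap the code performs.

2

pivot = nums[0] = 4; i = -1, j = 10
j→8 (nums[8]=3≤4), i→0 (nums[0]=4≥4); i<j, swap → [3,8,14,5,10,12,2,6,4,7]
j→6 (nums[6]=2≤4), i→1 (nums[1]=8≥4); i<j, swap → [3,2,14,5,10,12,8,6,4,7]
j→1, i→2; i≥j, return j=1. nums = [3,2,14,5,10,12,8,6,4,7]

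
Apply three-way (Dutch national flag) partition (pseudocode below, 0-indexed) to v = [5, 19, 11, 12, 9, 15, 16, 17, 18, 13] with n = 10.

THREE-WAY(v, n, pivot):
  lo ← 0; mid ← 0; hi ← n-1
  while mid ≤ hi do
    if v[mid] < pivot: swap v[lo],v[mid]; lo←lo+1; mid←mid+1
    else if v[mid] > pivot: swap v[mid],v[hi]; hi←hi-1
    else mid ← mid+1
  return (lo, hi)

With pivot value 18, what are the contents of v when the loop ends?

[5, 13, 11, 12, 9, 15, 16, 17, 18, 19]

pivot = 18; lo=0, mid=0, hi=9
v[mid]=5<18: swap v[0],v[0]; lo=1,mid=1 → [5, 19, 11, 12, 9, 15, 16, 17, 18, 13]
v[mid]=19>18: swap v[1],v[9]; hi=8 → [5, 13, 11, 12, 9, 15, 16, 17, 18, 19]
v[mid]=13<18: swap v[1],v[1]; lo=2,mid=2 → [5, 13, 11, 12, 9, 15, 16, 17, 18, 19]
v[mid]=11<18: swap v[2],v[2]; lo=3,mid=3 → [5, 13, 11, 12, 9, 15, 16, 17, 18, 19]
v[mid]=12<18: swap v[3],v[3]; lo=4,mid=4 → [5, 13, 11, 12, 9, 15, 16, 17, 18, 19]
v[mid]=9<18: swap v[4],v[4]; lo=5,mid=5 → [5, 13, 11, 12, 9, 15, 16, 17, 18, 19]
v[mid]=15<18: swap v[5],v[5]; lo=6,mid=6 → [5, 13, 11, 12, 9, 15, 16, 17, 18, 19]
v[mid]=16<18: swap v[6],v[6]; lo=7,mid=7 → [5, 13, 11, 12, 9, 15, 16, 17, 18, 19]
v[mid]=17<18: swap v[7],v[7]; lo=8,mid=8 → [5, 13, 11, 12, 9, 15, 16, 17, 18, 19]
v[mid]=18=18: mid=9
end: lo=8, hi=8; v = [5, 13, 11, 12, 9, 15, 16, 17, 18, 19]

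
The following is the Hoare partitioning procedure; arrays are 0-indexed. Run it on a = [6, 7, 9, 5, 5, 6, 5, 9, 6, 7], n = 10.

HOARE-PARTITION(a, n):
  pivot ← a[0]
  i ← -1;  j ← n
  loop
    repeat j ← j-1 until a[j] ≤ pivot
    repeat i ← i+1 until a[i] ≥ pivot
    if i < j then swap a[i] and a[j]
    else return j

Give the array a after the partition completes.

[6, 5, 6, 5, 5, 9, 7, 9, 6, 7]

pivot = a[0] = 6; i = -1, j = 10
j→8 (a[8]=6≤6), i→0 (a[0]=6≥6); i<j, swap → [6, 7, 9, 5, 5, 6, 5, 9, 6, 7]
j→6 (a[6]=5≤6), i→1 (a[1]=7≥6); i<j, swap → [6, 5, 9, 5, 5, 6, 7, 9, 6, 7]
j→5 (a[5]=6≤6), i→2 (a[2]=9≥6); i<j, swap → [6, 5, 6, 5, 5, 9, 7, 9, 6, 7]
j→4, i→5; i≥j, return j=4. a = [6, 5, 6, 5, 5, 9, 7, 9, 6, 7]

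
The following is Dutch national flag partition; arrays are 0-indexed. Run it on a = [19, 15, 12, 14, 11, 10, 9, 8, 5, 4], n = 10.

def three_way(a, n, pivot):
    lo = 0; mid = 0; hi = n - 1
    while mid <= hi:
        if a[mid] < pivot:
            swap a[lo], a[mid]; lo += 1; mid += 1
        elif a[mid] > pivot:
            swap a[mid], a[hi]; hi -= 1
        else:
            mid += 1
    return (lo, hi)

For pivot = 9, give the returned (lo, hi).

pivot = 9; lo=0, mid=0, hi=9
a[mid]=19>9: swap a[0],a[9]; hi=8 → [4, 15, 12, 14, 11, 10, 9, 8, 5, 19]
a[mid]=4<9: swap a[0],a[0]; lo=1,mid=1 → [4, 15, 12, 14, 11, 10, 9, 8, 5, 19]
a[mid]=15>9: swap a[1],a[8]; hi=7 → [4, 5, 12, 14, 11, 10, 9, 8, 15, 19]
a[mid]=5<9: swap a[1],a[1]; lo=2,mid=2 → [4, 5, 12, 14, 11, 10, 9, 8, 15, 19]
a[mid]=12>9: swap a[2],a[7]; hi=6 → [4, 5, 8, 14, 11, 10, 9, 12, 15, 19]
a[mid]=8<9: swap a[2],a[2]; lo=3,mid=3 → [4, 5, 8, 14, 11, 10, 9, 12, 15, 19]
a[mid]=14>9: swap a[3],a[6]; hi=5 → [4, 5, 8, 9, 11, 10, 14, 12, 15, 19]
a[mid]=9=9: mid=4
a[mid]=11>9: swap a[4],a[5]; hi=4 → [4, 5, 8, 9, 10, 11, 14, 12, 15, 19]
a[mid]=10>9: swap a[4],a[4]; hi=3 → [4, 5, 8, 9, 10, 11, 14, 12, 15, 19]
end: lo=3, hi=3; a = [4, 5, 8, 9, 10, 11, 14, 12, 15, 19]

(3, 3)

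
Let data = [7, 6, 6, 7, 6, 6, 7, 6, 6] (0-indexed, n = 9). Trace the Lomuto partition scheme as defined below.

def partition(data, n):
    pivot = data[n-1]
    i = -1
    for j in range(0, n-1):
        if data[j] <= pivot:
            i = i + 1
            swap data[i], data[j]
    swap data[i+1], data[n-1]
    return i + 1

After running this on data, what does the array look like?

[6, 6, 6, 6, 6, 6, 7, 7, 7]

pivot=6, i=-1
j=0: 7>6, skip
j=1: 6≤6, i=0, swap(0,1) ⇒ [6, 7, 6, 7, 6, 6, 7, 6, 6]
j=2: 6≤6, i=1, swap(1,2) ⇒ [6, 6, 7, 7, 6, 6, 7, 6, 6]
j=3: 7>6, skip
j=4: 6≤6, i=2, swap(2,4) ⇒ [6, 6, 6, 7, 7, 6, 7, 6, 6]
j=5: 6≤6, i=3, swap(3,5) ⇒ [6, 6, 6, 6, 7, 7, 7, 6, 6]
j=6: 7>6, skip
j=7: 6≤6, i=4, swap(4,7) ⇒ [6, 6, 6, 6, 6, 7, 7, 7, 6]
swap(5,8) ⇒ [6, 6, 6, 6, 6, 6, 7, 7, 7]; return 5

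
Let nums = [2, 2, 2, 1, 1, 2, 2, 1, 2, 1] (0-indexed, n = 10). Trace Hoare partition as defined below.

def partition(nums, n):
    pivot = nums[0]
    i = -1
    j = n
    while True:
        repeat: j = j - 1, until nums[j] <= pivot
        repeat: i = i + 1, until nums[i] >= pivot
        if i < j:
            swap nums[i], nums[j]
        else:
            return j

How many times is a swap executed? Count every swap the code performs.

4

pivot = nums[0] = 2; i = -1, j = 10
j→9 (nums[9]=1≤2), i→0 (nums[0]=2≥2); i<j, swap → [1, 2, 2, 1, 1, 2, 2, 1, 2, 2]
j→8 (nums[8]=2≤2), i→1 (nums[1]=2≥2); i<j, swap → [1, 2, 2, 1, 1, 2, 2, 1, 2, 2]
j→7 (nums[7]=1≤2), i→2 (nums[2]=2≥2); i<j, swap → [1, 2, 1, 1, 1, 2, 2, 2, 2, 2]
j→6 (nums[6]=2≤2), i→5 (nums[5]=2≥2); i<j, swap → [1, 2, 1, 1, 1, 2, 2, 2, 2, 2]
j→5, i→6; i≥j, return j=5. nums = [1, 2, 1, 1, 1, 2, 2, 2, 2, 2]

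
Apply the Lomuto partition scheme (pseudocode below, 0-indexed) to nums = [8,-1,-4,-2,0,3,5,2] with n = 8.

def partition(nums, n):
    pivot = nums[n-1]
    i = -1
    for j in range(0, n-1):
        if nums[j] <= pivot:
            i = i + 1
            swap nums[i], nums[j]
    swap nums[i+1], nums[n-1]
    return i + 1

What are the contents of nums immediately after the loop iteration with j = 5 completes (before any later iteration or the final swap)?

[-1,-4,-2,0,8,3,5,2]

pivot = nums[7] = 2; i = -1
j=0: nums[0]=8 > 2 → no swap
j=1: nums[1]=-1 ≤ 2 → i=0, swap nums[0],nums[1] → [-1,8,-4,-2,0,3,5,2]
j=2: nums[2]=-4 ≤ 2 → i=1, swap nums[1],nums[2] → [-1,-4,8,-2,0,3,5,2]
j=3: nums[3]=-2 ≤ 2 → i=2, swap nums[2],nums[3] → [-1,-4,-2,8,0,3,5,2]
j=4: nums[4]=0 ≤ 2 → i=3, swap nums[3],nums[4] → [-1,-4,-2,0,8,3,5,2]
j=5: nums[5]=3 > 2 → no swap
(after j=5) nums = [-1,-4,-2,0,8,3,5,2]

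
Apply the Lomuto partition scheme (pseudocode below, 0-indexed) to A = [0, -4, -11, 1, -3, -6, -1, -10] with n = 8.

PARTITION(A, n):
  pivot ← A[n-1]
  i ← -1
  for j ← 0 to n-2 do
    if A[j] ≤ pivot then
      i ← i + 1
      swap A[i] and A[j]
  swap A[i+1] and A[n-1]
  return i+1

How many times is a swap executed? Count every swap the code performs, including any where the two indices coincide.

pivot = A[7] = -10; i = -1
j=0: A[0]=0 > -10 → no swap
j=1: A[1]=-4 > -10 → no swap
j=2: A[2]=-11 ≤ -10 → i=0, swap A[0],A[2] → [-11, -4, 0, 1, -3, -6, -1, -10]
j=3: A[3]=1 > -10 → no swap
j=4: A[4]=-3 > -10 → no swap
j=5: A[5]=-6 > -10 → no swap
j=6: A[6]=-1 > -10 → no swap
final swap A[1],A[7] → [-11, -10, 0, 1, -3, -6, -1, -4]; return 1

2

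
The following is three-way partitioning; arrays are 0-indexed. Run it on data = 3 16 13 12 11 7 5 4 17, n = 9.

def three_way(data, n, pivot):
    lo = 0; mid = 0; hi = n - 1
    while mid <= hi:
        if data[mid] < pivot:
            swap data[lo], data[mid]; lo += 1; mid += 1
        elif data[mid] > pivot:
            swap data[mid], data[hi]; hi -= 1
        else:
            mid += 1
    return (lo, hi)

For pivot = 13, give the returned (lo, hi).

lo=0 mid=0 hi=8
3<13: swap(0,0), lo=1 mid=1 ⇒ 3 16 13 12 11 7 5 4 17
16>13: swap(1,8), hi=7 ⇒ 3 17 13 12 11 7 5 4 16
17>13: swap(1,7), hi=6 ⇒ 3 4 13 12 11 7 5 17 16
4<13: swap(1,1), lo=2 mid=2 ⇒ 3 4 13 12 11 7 5 17 16
13=13: mid=3
12<13: swap(2,3), lo=3 mid=4 ⇒ 3 4 12 13 11 7 5 17 16
11<13: swap(3,4), lo=4 mid=5 ⇒ 3 4 12 11 13 7 5 17 16
7<13: swap(4,5), lo=5 mid=6 ⇒ 3 4 12 11 7 13 5 17 16
5<13: swap(5,6), lo=6 mid=7 ⇒ 3 4 12 11 7 5 13 17 16
done. lo=6 hi=6; data=3 4 12 11 7 5 13 17 16

(6, 6)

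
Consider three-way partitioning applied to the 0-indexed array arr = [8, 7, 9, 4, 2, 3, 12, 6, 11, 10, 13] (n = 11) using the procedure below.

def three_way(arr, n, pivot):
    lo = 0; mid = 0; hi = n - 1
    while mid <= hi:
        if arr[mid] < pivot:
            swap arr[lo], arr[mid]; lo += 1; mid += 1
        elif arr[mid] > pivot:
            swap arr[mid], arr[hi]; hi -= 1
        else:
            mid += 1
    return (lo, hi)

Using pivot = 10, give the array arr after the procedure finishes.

pivot = 10; lo=0, mid=0, hi=10
arr[mid]=8<10: swap arr[0],arr[0]; lo=1,mid=1 → [8, 7, 9, 4, 2, 3, 12, 6, 11, 10, 13]
arr[mid]=7<10: swap arr[1],arr[1]; lo=2,mid=2 → [8, 7, 9, 4, 2, 3, 12, 6, 11, 10, 13]
arr[mid]=9<10: swap arr[2],arr[2]; lo=3,mid=3 → [8, 7, 9, 4, 2, 3, 12, 6, 11, 10, 13]
arr[mid]=4<10: swap arr[3],arr[3]; lo=4,mid=4 → [8, 7, 9, 4, 2, 3, 12, 6, 11, 10, 13]
arr[mid]=2<10: swap arr[4],arr[4]; lo=5,mid=5 → [8, 7, 9, 4, 2, 3, 12, 6, 11, 10, 13]
arr[mid]=3<10: swap arr[5],arr[5]; lo=6,mid=6 → [8, 7, 9, 4, 2, 3, 12, 6, 11, 10, 13]
arr[mid]=12>10: swap arr[6],arr[10]; hi=9 → [8, 7, 9, 4, 2, 3, 13, 6, 11, 10, 12]
arr[mid]=13>10: swap arr[6],arr[9]; hi=8 → [8, 7, 9, 4, 2, 3, 10, 6, 11, 13, 12]
arr[mid]=10=10: mid=7
arr[mid]=6<10: swap arr[6],arr[7]; lo=7,mid=8 → [8, 7, 9, 4, 2, 3, 6, 10, 11, 13, 12]
arr[mid]=11>10: swap arr[8],arr[8]; hi=7 → [8, 7, 9, 4, 2, 3, 6, 10, 11, 13, 12]
end: lo=7, hi=7; arr = [8, 7, 9, 4, 2, 3, 6, 10, 11, 13, 12]

[8, 7, 9, 4, 2, 3, 6, 10, 11, 13, 12]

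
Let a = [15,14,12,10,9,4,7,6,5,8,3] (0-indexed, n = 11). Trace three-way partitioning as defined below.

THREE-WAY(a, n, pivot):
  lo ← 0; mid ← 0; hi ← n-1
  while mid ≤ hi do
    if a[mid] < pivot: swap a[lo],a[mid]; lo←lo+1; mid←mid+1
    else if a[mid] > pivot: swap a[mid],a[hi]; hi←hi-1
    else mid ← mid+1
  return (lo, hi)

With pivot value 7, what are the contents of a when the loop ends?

[3,5,6,4,7,9,10,12,8,14,15]

pivot = 7; lo=0, mid=0, hi=10
a[mid]=15>7: swap a[0],a[10]; hi=9 → [3,14,12,10,9,4,7,6,5,8,15]
a[mid]=3<7: swap a[0],a[0]; lo=1,mid=1 → [3,14,12,10,9,4,7,6,5,8,15]
a[mid]=14>7: swap a[1],a[9]; hi=8 → [3,8,12,10,9,4,7,6,5,14,15]
a[mid]=8>7: swap a[1],a[8]; hi=7 → [3,5,12,10,9,4,7,6,8,14,15]
a[mid]=5<7: swap a[1],a[1]; lo=2,mid=2 → [3,5,12,10,9,4,7,6,8,14,15]
a[mid]=12>7: swap a[2],a[7]; hi=6 → [3,5,6,10,9,4,7,12,8,14,15]
a[mid]=6<7: swap a[2],a[2]; lo=3,mid=3 → [3,5,6,10,9,4,7,12,8,14,15]
a[mid]=10>7: swap a[3],a[6]; hi=5 → [3,5,6,7,9,4,10,12,8,14,15]
a[mid]=7=7: mid=4
a[mid]=9>7: swap a[4],a[5]; hi=4 → [3,5,6,7,4,9,10,12,8,14,15]
a[mid]=4<7: swap a[3],a[4]; lo=4,mid=5 → [3,5,6,4,7,9,10,12,8,14,15]
end: lo=4, hi=4; a = [3,5,6,4,7,9,10,12,8,14,15]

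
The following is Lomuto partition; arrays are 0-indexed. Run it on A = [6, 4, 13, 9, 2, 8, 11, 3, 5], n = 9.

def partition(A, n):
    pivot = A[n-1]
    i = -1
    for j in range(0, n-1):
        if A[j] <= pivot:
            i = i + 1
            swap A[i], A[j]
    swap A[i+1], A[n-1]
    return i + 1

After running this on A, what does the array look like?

pivot = A[8] = 5; i = -1
j=0: A[0]=6 > 5 → no swap
j=1: A[1]=4 ≤ 5 → i=0, swap A[0],A[1] → [4, 6, 13, 9, 2, 8, 11, 3, 5]
j=2: A[2]=13 > 5 → no swap
j=3: A[3]=9 > 5 → no swap
j=4: A[4]=2 ≤ 5 → i=1, swap A[1],A[4] → [4, 2, 13, 9, 6, 8, 11, 3, 5]
j=5: A[5]=8 > 5 → no swap
j=6: A[6]=11 > 5 → no swap
j=7: A[7]=3 ≤ 5 → i=2, swap A[2],A[7] → [4, 2, 3, 9, 6, 8, 11, 13, 5]
final swap A[3],A[8] → [4, 2, 3, 5, 6, 8, 11, 13, 9]; return 3

[4, 2, 3, 5, 6, 8, 11, 13, 9]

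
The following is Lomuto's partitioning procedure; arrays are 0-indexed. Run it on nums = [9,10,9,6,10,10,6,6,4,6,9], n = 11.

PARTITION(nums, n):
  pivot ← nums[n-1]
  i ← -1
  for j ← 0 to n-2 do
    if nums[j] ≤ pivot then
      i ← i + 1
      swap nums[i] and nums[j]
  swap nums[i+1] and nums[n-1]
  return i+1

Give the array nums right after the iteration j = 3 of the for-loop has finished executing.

[9,9,6,10,10,10,6,6,4,6,9]

pivot=9, i=-1
j=0: 9≤9, i=0, swap(0,0) ⇒ [9,10,9,6,10,10,6,6,4,6,9]
j=1: 10>9, skip
j=2: 9≤9, i=1, swap(1,2) ⇒ [9,9,10,6,10,10,6,6,4,6,9]
j=3: 6≤9, i=2, swap(2,3) ⇒ [9,9,6,10,10,10,6,6,4,6,9]
(after j=3) nums = [9,9,6,10,10,10,6,6,4,6,9]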